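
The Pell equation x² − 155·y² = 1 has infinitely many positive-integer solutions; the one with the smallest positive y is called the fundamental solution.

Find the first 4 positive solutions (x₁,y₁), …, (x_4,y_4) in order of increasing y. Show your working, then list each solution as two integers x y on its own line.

249 20
124001 9960
61752249 4960060
30752496001 2470099920

[12; 2,4,2,24] for √155; ℓ=4 ⇒ convergent index 3
step 0: (12, 1)  from 12·(1,0) + (0,1)
step 1: (25, 2)  from 2·(12,1) + (1,0)
step 2: (112, 9)  from 4·(25,2) + (12,1)
step 3: (249, 20)  from 2·(112,9) + (25,2)
→ (249, 20).  Check: 249²=62001, 155·20²=62000, difference 1.
n=2: (249,20)∘(249,20) = (249·249+155·20·20, 249·20+20·249) = (124001,9960)
n=3: (124001,9960)∘(249,20) = (249·124001+155·20·9960, 249·9960+20·124001) = (61752249,4960060)
n=4: (61752249,4960060)∘(249,20) = (249·61752249+155·20·4960060, 249·4960060+20·61752249) = (30752496001,2470099920)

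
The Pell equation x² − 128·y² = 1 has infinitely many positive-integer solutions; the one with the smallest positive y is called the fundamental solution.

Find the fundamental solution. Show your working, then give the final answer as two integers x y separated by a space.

577 51

d=128: √d = [11; 3,5,3,22] (ℓ=4, even), read p_3/q_3
a_0=11:  p_0=11·1+0=11,  q_0=11·0+1=1
…
a_2=5:  p_2=5·34+11=181,  q_2=5·3+1=16
a_3=3:  p_3=3·181+34=577,  q_3=3·16+3=51
(x₁, y₁) = (577, 51);  577² − 128·51² = 1 ✓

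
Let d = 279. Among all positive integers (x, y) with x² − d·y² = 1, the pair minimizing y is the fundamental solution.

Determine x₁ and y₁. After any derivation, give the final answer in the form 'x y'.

√279 → a₀=16, period (1,2,2,1,2,2,1,32); ℓ=8 even so k=7
k=0  a_k=16  p_k/q_k = 16/1
…
k=5  a_k=2  p_k/q_k = 451/27
k=6  a_k=2  p_k/q_k = 1069/64
k=7  a_k=1  p_k/q_k = 1520/91
(x₁, y₁) = (1520, 91);  1520² − 279·91² = 1 ✓

1520 91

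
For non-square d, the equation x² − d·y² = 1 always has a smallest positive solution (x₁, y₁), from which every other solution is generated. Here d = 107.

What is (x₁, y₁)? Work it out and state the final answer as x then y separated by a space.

d=107: √d = [10; 2,1,9,1,2,20] (ℓ=6, even), read p_5/q_5
step 0: (10, 1)  from 10·(1,0) + (0,1)
step 1: (21, 2)  from 2·(10,1) + (1,0)
…
step 4: (331, 32)  from 1·(300,29) + (31,3)
step 5: (962, 93)  from 2·(331,32) + (300,29)
→ (962, 93).  Check: 962²=925444, 107·93²=925443, difference 1.

962 93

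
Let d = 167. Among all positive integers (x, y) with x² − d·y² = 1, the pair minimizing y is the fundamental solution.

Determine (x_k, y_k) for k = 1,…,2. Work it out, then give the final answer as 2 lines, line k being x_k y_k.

168 13
56447 4368

d=167: √d = [12; 1,11,1,24] (ℓ=4, even), read p_3/q_3
k=0  a_k=12  p_k/q_k = 12/1
k=1  a_k=1  p_k/q_k = 13/1
k=2  a_k=11  p_k/q_k = 155/12
k=3  a_k=1  p_k/q_k = 168/13
(x₁, y₁) = (168, 13);  168² − 167·13² = 1 ✓
k=2:  x_2 = 168·168+167·13·13 = 56447,  y_2 = 168·13+13·168 = 4368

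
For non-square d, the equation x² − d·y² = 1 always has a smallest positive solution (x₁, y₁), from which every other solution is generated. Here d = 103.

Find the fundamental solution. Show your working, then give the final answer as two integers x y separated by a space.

227528 22419

√103 → a₀=10, period (6,1,2,1,1,9,1,1,2,1,6,20); ℓ=12 even so k=11
step 0: (10, 1)  from 10·(1,0) + (0,1)
step 1: (61, 6)  from 6·(10,1) + (1,0)
…
step 4: (274, 27)  from 1·(203,20) + (71,7)
step 5: (477, 47)  from 1·(274,27) + (203,20)
step 6: (4567, 450)  from 9·(477,47) + (274,27)
step 7: (5044, 497)  from 1·(4567,450) + (477,47)
…
step 10: (33877, 3338)  from 1·(24266,2391) + (9611,947)
step 11: (227528, 22419)  from 6·(33877,3338) + (24266,2391)
→ (227528, 22419).  Check: 227528²=51768990784, 103·22419²=51768990783, difference 1.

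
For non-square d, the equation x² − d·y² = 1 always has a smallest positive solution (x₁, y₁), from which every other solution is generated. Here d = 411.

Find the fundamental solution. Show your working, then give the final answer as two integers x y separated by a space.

49730 2453

√411 = [20; 3,1,1,1,19,1,1,1,3,40, …], period ℓ=10 (even) → k=9
k=0  a_k=20  p_k/q_k = 20/1
…
k=8  a_k=1  p_k/q_k = 13583/670
k=9  a_k=3  p_k/q_k = 49730/2453
(x₁, y₁) = (49730, 2453);  49730² − 411·2453² = 1 ✓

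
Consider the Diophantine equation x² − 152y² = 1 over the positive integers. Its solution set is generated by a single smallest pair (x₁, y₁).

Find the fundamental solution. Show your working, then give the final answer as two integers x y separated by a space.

d=152: √d = [12; 3,24] (ℓ=2, even), read p_1/q_1
k=0  a_k=12  p_k/q_k = 12/1
k=1  a_k=3  p_k/q_k = 37/3
→ (37, 3).  Check: 37²=1369, 152·3²=1368, difference 1.

37 3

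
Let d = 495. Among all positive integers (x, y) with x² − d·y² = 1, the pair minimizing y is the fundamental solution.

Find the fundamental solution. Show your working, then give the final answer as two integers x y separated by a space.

89 4

√495 → a₀=22, period (4,44); ℓ=2 even so k=1
i=0: a=22 ⇒ p=22, q=1
i=1: a=4 ⇒ p=89, q=4
→ (89, 4).  Check: 89²=7921, 495·4²=7920, difference 1.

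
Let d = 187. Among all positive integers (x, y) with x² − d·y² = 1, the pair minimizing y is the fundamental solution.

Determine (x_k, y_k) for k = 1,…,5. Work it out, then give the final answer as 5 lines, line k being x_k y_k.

√187 = [13; 1,2,13,2,1,26, …], period ℓ=6 (even) → k=5
i=0: a=13 ⇒ p=13, q=1
…
i=2: a=2 ⇒ p=41, q=3
…
i=4: a=2 ⇒ p=1135, q=83
i=5: a=1 ⇒ p=1682, q=123
fundamental: x₁=1682, y₁=123  (since 2829124 − 187·15129 = 1)
k=2:  x_2 = 1682·1682+187·123·123 = 5658247,  y_2 = 1682·123+123·1682 = 413772
k=3:  x_3 = 1682·5658247+187·123·413772 = 19034341226,  y_3 = 1682·413772+123·5658247 = 1391928885
k=4:  x_4 = 1682·19034341226+187·123·1391928885 = 64031518226017,  y_4 = 1682·1391928885+123·19034341226 = 4682448355368
k=5:  x_5 = 1682·64031518226017+187·123·4682448355368 = 215402008277979962,  y_5 = 1682·4682448355368+123·64031518226017 = 15751754875529067

1682 123
5658247 413772
19034341226 1391928885
64031518226017 4682448355368
215402008277979962 15751754875529067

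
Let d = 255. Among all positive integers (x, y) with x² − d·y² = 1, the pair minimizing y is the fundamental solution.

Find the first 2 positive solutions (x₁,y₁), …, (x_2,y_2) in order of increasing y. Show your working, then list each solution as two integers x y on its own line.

16 1
511 32

[15; 1,30] for √255; ℓ=2 ⇒ convergent index 1
i=0: a=15 ⇒ p=15, q=1
i=1: a=1 ⇒ p=16, q=1
→ (16, 1).  Check: 16²=256, 255·1²=255, difference 1.
(x_2, y_2) = (16·16 + 255·1·1, 16·1 + 1·16) = (511, 32)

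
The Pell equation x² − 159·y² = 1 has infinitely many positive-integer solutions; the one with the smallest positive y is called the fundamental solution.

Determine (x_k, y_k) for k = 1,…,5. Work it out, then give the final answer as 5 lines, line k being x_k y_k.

√159 → a₀=12, period (1,1,1,1,3,1,1,1,1,24); ℓ=10 even so k=9
i=0: a=12 ⇒ p=12, q=1
i=1: a=1 ⇒ p=13, q=1
i=2: a=1 ⇒ p=25, q=2
…
i=4: a=1 ⇒ p=63, q=5
…
i=8: a=1 ⇒ p=807, q=64
i=9: a=1 ⇒ p=1324, q=105
→ (1324, 105).  Check: 1324²=1752976, 159·105²=1752975, difference 1.
k=2:  x_2 = 1324·1324+159·105·105 = 3505951,  y_2 = 1324·105+105·1324 = 278040
k=3:  x_3 = 1324·3505951+159·105·278040 = 9283756924,  y_3 = 1324·278040+105·3505951 = 736249815
k=4:  x_4 = 1324·9283756924+159·105·736249815 = 24583384828801,  y_4 = 1324·736249815+105·9283756924 = 1949589232080
k=5:  x_5 = 1324·24583384828801+159·105·1949589232080 = 65096793742908124,  y_5 = 1324·1949589232080+105·24583384828801 = 5162511550298025

1324 105
3505951 278040
9283756924 736249815
24583384828801 1949589232080
65096793742908124 5162511550298025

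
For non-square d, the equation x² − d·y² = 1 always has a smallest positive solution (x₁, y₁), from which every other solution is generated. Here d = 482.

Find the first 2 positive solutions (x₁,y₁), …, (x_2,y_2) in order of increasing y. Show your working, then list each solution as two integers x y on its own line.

[21; 1,20,1,42] for √482; ℓ=4 ⇒ convergent index 3
i=0: a=21 ⇒ p=21, q=1
…
i=2: a=20 ⇒ p=461, q=21
i=3: a=1 ⇒ p=483, q=22
(x₁, y₁) = (483, 22);  483² − 482·22² = 1 ✓
(x_2, y_2) = (483·483 + 482·22·22, 483·22 + 22·483) = (466577, 21252)

483 22
466577 21252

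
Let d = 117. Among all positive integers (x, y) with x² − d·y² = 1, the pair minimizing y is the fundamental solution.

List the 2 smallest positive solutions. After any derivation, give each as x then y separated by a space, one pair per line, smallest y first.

649 60
842401 77880

[10; 1,4,2,4,1,20] for √117; ℓ=6 ⇒ convergent index 5
i=0: a=10 ⇒ p=10, q=1
…
i=4: a=4 ⇒ p=530, q=49
i=5: a=1 ⇒ p=649, q=60
(x₁, y₁) = (649, 60);  649² − 117·60² = 1 ✓
n=2: (649,60)∘(649,60) = (649·649+117·60·60, 649·60+60·649) = (842401,77880)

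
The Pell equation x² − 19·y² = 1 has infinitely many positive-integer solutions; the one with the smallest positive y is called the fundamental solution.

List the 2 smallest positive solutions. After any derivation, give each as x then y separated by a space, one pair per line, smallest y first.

170 39
57799 13260

d=19: √d = [4; 2,1,3,1,2,8] (ℓ=6, even), read p_5/q_5
step 0: (4, 1)  from 4·(1,0) + (0,1)
step 1: (9, 2)  from 2·(4,1) + (1,0)
step 2: (13, 3)  from 1·(9,2) + (4,1)
step 3: (48, 11)  from 3·(13,3) + (9,2)
step 4: (61, 14)  from 1·(48,11) + (13,3)
step 5: (170, 39)  from 2·(61,14) + (48,11)
→ (170, 39).  Check: 170²=28900, 19·39²=28899, difference 1.
(x_2, y_2) = (170·170 + 19·39·39, 170·39 + 39·170) = (57799, 13260)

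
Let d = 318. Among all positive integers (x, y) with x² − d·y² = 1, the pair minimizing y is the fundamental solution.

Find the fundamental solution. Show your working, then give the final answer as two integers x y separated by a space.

√318 = [17; 1,4,1,34, …], period ℓ=4 (even) → k=3
i=0: a=17 ⇒ p=17, q=1
…
i=2: a=4 ⇒ p=89, q=5
i=3: a=1 ⇒ p=107, q=6
(x₁, y₁) = (107, 6);  107² − 318·6² = 1 ✓

107 6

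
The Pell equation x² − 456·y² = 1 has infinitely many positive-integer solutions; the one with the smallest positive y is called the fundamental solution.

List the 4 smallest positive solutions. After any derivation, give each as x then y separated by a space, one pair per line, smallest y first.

1025 48
2101249 98400
4307559425 201719952
8830494720001 413525803200

√456 = [21; 2,1,4,1,2,42, …], period ℓ=6 (even) → k=5
a_0=21:  p_0=21·1+0=21,  q_0=21·0+1=1
a_1=2:  p_1=2·21+1=43,  q_1=2·1+0=2
a_2=1:  p_2=1·43+21=64,  q_2=1·2+1=3
a_3=4:  p_3=4·64+43=299,  q_3=4·3+2=14
a_4=1:  p_4=1·299+64=363,  q_4=1·14+3=17
a_5=2:  p_5=2·363+299=1025,  q_5=2·17+14=48
(x₁, y₁) = (1025, 48);  1025² − 456·48² = 1 ✓
(1025+48√456)^2 = 2101249 + 98400√456
(1025+48√456)^3 = 4307559425 + 201719952√456
(1025+48√456)^4 = 8830494720001 + 413525803200√456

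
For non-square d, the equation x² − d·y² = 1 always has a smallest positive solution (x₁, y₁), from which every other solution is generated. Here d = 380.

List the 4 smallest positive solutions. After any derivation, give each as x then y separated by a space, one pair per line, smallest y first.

√380 = [19; 2,38, …], period ℓ=2 (even) → k=1
a_0=19:  p_0=19·1+0=19,  q_0=19·0+1=1
a_1=2:  p_1=2·19+1=39,  q_1=2·1+0=2
fundamental: x₁=39, y₁=2  (since 1521 − 380·4 = 1)
n=2: (39,2)∘(39,2) = (39·39+380·2·2, 39·2+2·39) = (3041,156)
n=3: (3041,156)∘(39,2) = (39·3041+380·2·156, 39·156+2·3041) = (237159,12166)
n=4: (237159,12166)∘(39,2) = (39·237159+380·2·12166, 39·12166+2·237159) = (18495361,948792)

39 2
3041 156
237159 12166
18495361 948792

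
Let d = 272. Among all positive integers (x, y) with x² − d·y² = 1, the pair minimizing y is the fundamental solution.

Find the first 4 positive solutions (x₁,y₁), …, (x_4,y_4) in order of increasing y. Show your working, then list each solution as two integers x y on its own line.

√272 = [16; 2,32, …], period ℓ=2 (even) → k=1
step 0: (16, 1)  from 16·(1,0) + (0,1)
step 1: (33, 2)  from 2·(16,1) + (1,0)
fundamental: x₁=33, y₁=2  (since 1089 − 272·4 = 1)
n=2: (33,2)∘(33,2) = (33·33+272·2·2, 33·2+2·33) = (2177,132)
n=3: (2177,132)∘(33,2) = (33·2177+272·2·132, 33·132+2·2177) = (143649,8710)
n=4: (143649,8710)∘(33,2) = (33·143649+272·2·8710, 33·8710+2·143649) = (9478657,574728)

33 2
2177 132
143649 8710
9478657 574728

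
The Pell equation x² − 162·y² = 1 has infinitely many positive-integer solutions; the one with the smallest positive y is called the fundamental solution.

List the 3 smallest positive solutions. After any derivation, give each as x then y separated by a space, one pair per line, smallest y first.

√162 = [12; 1,2,1,2,12,2,1,2,1,24, …], period ℓ=10 (even) → k=9
step 0: (12, 1)  from 12·(1,0) + (0,1)
step 1: (13, 1)  from 1·(12,1) + (1,0)
step 2: (38, 3)  from 2·(13,1) + (12,1)
…
step 4: (140, 11)  from 2·(51,4) + (38,3)
…
step 8: (14268, 1121)  from 2·(5333,419) + (3602,283)
step 9: (19601, 1540)  from 1·(14268,1121) + (5333,419)
→ (19601, 1540).  Check: 19601²=384199201, 162·1540²=384199200, difference 1.
n=2: (19601,1540)∘(19601,1540) = (19601·19601+162·1540·1540, 19601·1540+1540·19601) = (768398401,60371080)
n=3: (768398401,60371080)∘(19601,1540) = (19601·768398401+162·1540·60371080, 19601·60371080+1540·768398401) = (30122754096401,2366667076620)

19601 1540
768398401 60371080
30122754096401 2366667076620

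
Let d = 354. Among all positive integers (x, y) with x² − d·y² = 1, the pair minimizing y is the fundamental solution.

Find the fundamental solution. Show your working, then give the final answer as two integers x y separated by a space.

√354 = [18; 1,4,2,2,18,2,2,4,1,36, …], period ℓ=10 (even) → k=9
a_0=18:  p_0=18·1+0=18,  q_0=18·0+1=1
a_1=1:  p_1=1·18+1=19,  q_1=1·1+0=1
…
a_4=2:  p_4=2·207+94=508,  q_4=2·11+5=27
…
a_7=2:  p_7=2·19210+9351=47771,  q_7=2·1021+497=2539
a_8=4:  p_8=4·47771+19210=210294,  q_8=4·2539+1021=11177
a_9=1:  p_9=1·210294+47771=258065,  q_9=1·11177+2539=13716
fundamental: x₁=258065, y₁=13716  (since 66597544225 − 354·188128656 = 1)

258065 13716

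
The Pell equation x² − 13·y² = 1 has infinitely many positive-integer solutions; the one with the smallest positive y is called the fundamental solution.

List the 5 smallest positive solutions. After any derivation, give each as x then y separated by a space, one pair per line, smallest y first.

649 180
842401 233640
1093435849 303264540
1419278889601 393637139280
1842222905266249 510940703520900

[3; 1,1,1,1,6] for √13; ℓ=5 ⇒ convergent index 9
i=0: a=3 ⇒ p=3, q=1
i=1: a=1 ⇒ p=4, q=1
…
i=3: a=1 ⇒ p=11, q=3
i=4: a=1 ⇒ p=18, q=5
i=5: a=6 ⇒ p=119, q=33
…
i=7: a=1 ⇒ p=256, q=71
i=8: a=1 ⇒ p=393, q=109
i=9: a=1 ⇒ p=649, q=180
→ (649, 180).  Check: 649²=421201, 13·180²=421200, difference 1.
k=2:  x_2 = 649·649+13·180·180 = 842401,  y_2 = 649·180+180·649 = 233640
k=3:  x_3 = 649·842401+13·180·233640 = 1093435849,  y_3 = 649·233640+180·842401 = 303264540
k=4:  x_4 = 649·1093435849+13·180·303264540 = 1419278889601,  y_4 = 649·303264540+180·1093435849 = 393637139280
k=5:  x_5 = 649·1419278889601+13·180·393637139280 = 1842222905266249,  y_5 = 649·393637139280+180·1419278889601 = 510940703520900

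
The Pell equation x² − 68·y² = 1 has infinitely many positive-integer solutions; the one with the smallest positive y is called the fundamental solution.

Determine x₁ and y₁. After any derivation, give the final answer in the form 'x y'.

33 4

√68 → a₀=8, period (4,16); ℓ=2 even so k=1
a_0=8:  p_0=8·1+0=8,  q_0=8·0+1=1
a_1=4:  p_1=4·8+1=33,  q_1=4·1+0=4
→ (33, 4).  Check: 33²=1089, 68·4²=1088, difference 1.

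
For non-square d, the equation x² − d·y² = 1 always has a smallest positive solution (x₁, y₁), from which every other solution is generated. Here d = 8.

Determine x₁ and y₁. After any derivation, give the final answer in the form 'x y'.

3 1

√8 → a₀=2, period (1,4); ℓ=2 even so k=1
a_0=2:  p_0=2·1+0=2,  q_0=2·0+1=1
a_1=1:  p_1=1·2+1=3,  q_1=1·1+0=1
fundamental: x₁=3, y₁=1  (since 9 − 8·1 = 1)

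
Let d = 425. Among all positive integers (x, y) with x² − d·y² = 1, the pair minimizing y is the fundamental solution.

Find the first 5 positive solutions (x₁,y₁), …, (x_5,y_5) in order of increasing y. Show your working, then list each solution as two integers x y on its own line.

143649 6968
41270070401 2001892464
11856808685922849 575139701115304
3406437421806992601601 165236485849022716128
978662658398448551768841249 47472111910877388597026840

d=425: √d = [20; 1,1,1,1,1,1,40] (ℓ=7, odd), read p_13/q_13
a_0=20:  p_0=20·1+0=20,  q_0=20·0+1=1
a_1=1:  p_1=1·20+1=21,  q_1=1·1+0=1
…
a_4=1:  p_4=1·62+41=103,  q_4=1·3+2=5
…
a_12=1:  p_12=1·55229+33191=88420,  q_12=1·2679+1610=4289
a_13=1:  p_13=1·88420+55229=143649,  q_13=1·4289+2679=6968
(x₁, y₁) = (143649, 6968);  143649² − 425·6968² = 1 ✓
n=2: (143649,6968)∘(143649,6968) = (143649·143649+425·6968·6968, 143649·6968+6968·143649) = (41270070401,2001892464)
n=3: (41270070401,2001892464)∘(143649,6968) = (143649·41270070401+425·6968·2001892464, 143649·2001892464+6968·41270070401) = (11856808685922849,575139701115304)
n=4: (11856808685922849,575139701115304)∘(143649,6968) = (143649·11856808685922849+425·6968·575139701115304, 143649·575139701115304+6968·11856808685922849) = (3406437421806992601601,165236485849022716128)
n=5: (3406437421806992601601,165236485849022716128)∘(143649,6968) = (143649·3406437421806992601601+425·6968·165236485849022716128, 143649·165236485849022716128+6968·3406437421806992601601) = (978662658398448551768841249,47472111910877388597026840)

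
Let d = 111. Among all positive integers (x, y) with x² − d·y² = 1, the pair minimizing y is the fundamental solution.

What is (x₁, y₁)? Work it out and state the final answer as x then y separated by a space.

295 28

√111 = [10; 1,1,6,1,1,20, …], period ℓ=6 (even) → k=5
i=0: a=10 ⇒ p=10, q=1
i=1: a=1 ⇒ p=11, q=1
…
i=3: a=6 ⇒ p=137, q=13
i=4: a=1 ⇒ p=158, q=15
i=5: a=1 ⇒ p=295, q=28
→ (295, 28).  Check: 295²=87025, 111·28²=87024, difference 1.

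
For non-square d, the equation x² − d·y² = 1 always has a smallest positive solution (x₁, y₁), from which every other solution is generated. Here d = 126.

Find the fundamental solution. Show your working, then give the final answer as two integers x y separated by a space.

449 40

√126 → a₀=11, period (4,2,4,22); ℓ=4 even so k=3
a_0=11:  p_0=11·1+0=11,  q_0=11·0+1=1
a_1=4:  p_1=4·11+1=45,  q_1=4·1+0=4
a_2=2:  p_2=2·45+11=101,  q_2=2·4+1=9
a_3=4:  p_3=4·101+45=449,  q_3=4·9+4=40
(x₁, y₁) = (449, 40);  449² − 126·40² = 1 ✓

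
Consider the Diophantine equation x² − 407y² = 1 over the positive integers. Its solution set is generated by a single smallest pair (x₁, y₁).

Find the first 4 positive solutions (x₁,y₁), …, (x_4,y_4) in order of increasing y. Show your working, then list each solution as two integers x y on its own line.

2663 132
14183137 703032
75539384999 3744348300
402322750321537 19942398342768

d=407: √d = [20; 5,1,2,1,5,40] (ℓ=6, even), read p_5/q_5
step 0: (20, 1)  from 20·(1,0) + (0,1)
…
step 4: (464, 23)  from 1·(343,17) + (121,6)
step 5: (2663, 132)  from 5·(464,23) + (343,17)
(x₁, y₁) = (2663, 132);  2663² − 407·132² = 1 ✓
(2663+132√407)^2 = 14183137 + 703032√407
(2663+132√407)^3 = 75539384999 + 3744348300√407
(2663+132√407)^4 = 402322750321537 + 19942398342768√407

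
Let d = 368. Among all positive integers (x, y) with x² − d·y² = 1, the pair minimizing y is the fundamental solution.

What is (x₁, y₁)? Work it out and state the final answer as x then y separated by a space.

1151 60

√368 → a₀=19, period (5,2,5,38); ℓ=4 even so k=3
step 0: (19, 1)  from 19·(1,0) + (0,1)
…
step 2: (211, 11)  from 2·(96,5) + (19,1)
step 3: (1151, 60)  from 5·(211,11) + (96,5)
fundamental: x₁=1151, y₁=60  (since 1324801 − 368·3600 = 1)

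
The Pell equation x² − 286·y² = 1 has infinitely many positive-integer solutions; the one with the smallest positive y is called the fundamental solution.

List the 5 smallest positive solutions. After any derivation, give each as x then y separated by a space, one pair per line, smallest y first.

561835 33222
631317134449 37330564740
709392124465745995 41947235681362578
797122648497793485067201 47134850318039357456520
895702806436806213240996001675 52964017256829337557486465822

√286 → a₀=16, period (1,10,3,3,2,3,3,10,1,32); ℓ=10 even so k=9
a_0=16:  p_0=16·1+0=16,  q_0=16·0+1=1
a_1=1:  p_1=1·16+1=17,  q_1=1·1+0=1
a_2=10:  p_2=10·17+16=186,  q_2=10·1+1=11
a_3=3:  p_3=3·186+17=575,  q_3=3·11+1=34
a_4=3:  p_4=3·575+186=1911,  q_4=3·34+11=113
…
a_6=3:  p_6=3·4397+1911=15102,  q_6=3·260+113=893
a_7=3:  p_7=3·15102+4397=49703,  q_7=3·893+260=2939
a_8=10:  p_8=10·49703+15102=512132,  q_8=10·2939+893=30283
a_9=1:  p_9=1·512132+49703=561835,  q_9=1·30283+2939=33222
→ (561835, 33222).  Check: 561835²=315658567225, 286·33222²=315658567224, difference 1.
n=2: (561835,33222)∘(561835,33222) = (561835·561835+286·33222·33222, 561835·33222+33222·561835) = (631317134449,37330564740)
n=3: (631317134449,37330564740)∘(561835,33222) = (561835·631317134449+286·33222·37330564740, 561835·37330564740+33222·631317134449) = (709392124465745995,41947235681362578)
n=4: (709392124465745995,41947235681362578)∘(561835,33222) = (561835·709392124465745995+286·33222·41947235681362578, 561835·41947235681362578+33222·709392124465745995) = (797122648497793485067201,47134850318039357456520)
n=5: (797122648497793485067201,47134850318039357456520)∘(561835,33222) = (561835·797122648497793485067201+286·33222·47134850318039357456520, 561835·47134850318039357456520+33222·797122648497793485067201) = (895702806436806213240996001675,52964017256829337557486465822)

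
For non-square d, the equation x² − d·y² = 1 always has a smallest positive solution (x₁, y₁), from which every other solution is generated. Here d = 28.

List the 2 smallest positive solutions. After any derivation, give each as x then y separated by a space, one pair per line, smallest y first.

√28 = [5; 3,2,3,10, …], period ℓ=4 (even) → k=3
k=0  a_k=5  p_k/q_k = 5/1
k=1  a_k=3  p_k/q_k = 16/3
k=2  a_k=2  p_k/q_k = 37/7
k=3  a_k=3  p_k/q_k = 127/24
(x₁, y₁) = (127, 24);  127² − 28·24² = 1 ✓
(x_2, y_2) = (127·127 + 28·24·24, 127·24 + 24·127) = (32257, 6096)

127 24
32257 6096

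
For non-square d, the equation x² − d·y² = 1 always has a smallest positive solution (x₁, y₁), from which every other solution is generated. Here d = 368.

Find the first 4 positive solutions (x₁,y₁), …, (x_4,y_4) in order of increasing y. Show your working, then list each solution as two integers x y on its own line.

[19; 5,2,5,38] for √368; ℓ=4 ⇒ convergent index 3
a_0=19:  p_0=19·1+0=19,  q_0=19·0+1=1
a_1=5:  p_1=5·19+1=96,  q_1=5·1+0=5
a_2=2:  p_2=2·96+19=211,  q_2=2·5+1=11
a_3=5:  p_3=5·211+96=1151,  q_3=5·11+5=60
fundamental: x₁=1151, y₁=60  (since 1324801 − 368·3600 = 1)
k=2:  x_2 = 1151·1151+368·60·60 = 2649601,  y_2 = 1151·60+60·1151 = 138120
k=3:  x_3 = 1151·2649601+368·60·138120 = 6099380351,  y_3 = 1151·138120+60·2649601 = 317952180
k=4:  x_4 = 1151·6099380351+368·60·317952180 = 14040770918401,  y_4 = 1151·317952180+60·6099380351 = 731925780240

1151 60
2649601 138120
6099380351 317952180
14040770918401 731925780240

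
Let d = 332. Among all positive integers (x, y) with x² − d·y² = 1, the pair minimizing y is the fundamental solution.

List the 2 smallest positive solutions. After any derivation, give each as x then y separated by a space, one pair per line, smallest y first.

13447 738
361643617 19847772

√332 → a₀=18, period (4,1,1,8,1,1,4,36); ℓ=8 even so k=7
i=0: a=18 ⇒ p=18, q=1
…
i=2: a=1 ⇒ p=91, q=5
i=3: a=1 ⇒ p=164, q=9
…
i=6: a=1 ⇒ p=2970, q=163
i=7: a=4 ⇒ p=13447, q=738
fundamental: x₁=13447, y₁=738  (since 180821809 − 332·544644 = 1)
k=2:  x_2 = 13447·13447+332·738·738 = 361643617,  y_2 = 13447·738+738·13447 = 19847772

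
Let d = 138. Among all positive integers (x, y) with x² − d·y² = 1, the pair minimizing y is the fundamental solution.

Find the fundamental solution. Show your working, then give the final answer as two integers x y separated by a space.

[11; 1,2,1,22] for √138; ℓ=4 ⇒ convergent index 3
a_0=11:  p_0=11·1+0=11,  q_0=11·0+1=1
a_1=1:  p_1=1·11+1=12,  q_1=1·1+0=1
a_2=2:  p_2=2·12+11=35,  q_2=2·1+1=3
a_3=1:  p_3=1·35+12=47,  q_3=1·3+1=4
(x₁, y₁) = (47, 4);  47² − 138·4² = 1 ✓

47 4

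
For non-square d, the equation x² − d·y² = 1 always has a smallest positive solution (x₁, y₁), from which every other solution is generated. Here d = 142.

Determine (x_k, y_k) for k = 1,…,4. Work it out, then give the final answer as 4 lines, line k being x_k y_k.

143 12
40897 3432
11696399 981540
3345129217 280717008

d=142: √d = [11; 1,10,1,22] (ℓ=4, even), read p_3/q_3
step 0: (11, 1)  from 11·(1,0) + (0,1)
step 1: (12, 1)  from 1·(11,1) + (1,0)
step 2: (131, 11)  from 10·(12,1) + (11,1)
step 3: (143, 12)  from 1·(131,11) + (12,1)
fundamental: x₁=143, y₁=12  (since 20449 − 142·144 = 1)
k=2:  x_2 = 143·143+142·12·12 = 40897,  y_2 = 143·12+12·143 = 3432
k=3:  x_3 = 143·40897+142·12·3432 = 11696399,  y_3 = 143·3432+12·40897 = 981540
k=4:  x_4 = 143·11696399+142·12·981540 = 3345129217,  y_4 = 143·981540+12·11696399 = 280717008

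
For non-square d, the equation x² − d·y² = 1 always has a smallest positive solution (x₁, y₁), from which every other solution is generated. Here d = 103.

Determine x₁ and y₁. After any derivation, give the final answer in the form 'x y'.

227528 22419

[10; 6,1,2,1,1,9,1,1,2,1,6,20] for √103; ℓ=12 ⇒ convergent index 11
step 0: (10, 1)  from 10·(1,0) + (0,1)
…
step 4: (274, 27)  from 1·(203,20) + (71,7)
…
step 9: (24266, 2391)  from 2·(9611,947) + (5044,497)
step 10: (33877, 3338)  from 1·(24266,2391) + (9611,947)
step 11: (227528, 22419)  from 6·(33877,3338) + (24266,2391)
→ (227528, 22419).  Check: 227528²=51768990784, 103·22419²=51768990783, difference 1.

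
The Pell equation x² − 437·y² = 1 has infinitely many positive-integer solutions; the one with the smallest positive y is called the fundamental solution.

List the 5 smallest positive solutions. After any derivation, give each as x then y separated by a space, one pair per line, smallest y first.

4599 220
42301601 2023560
389090121399 18612704660
3578850894326401 171199655439120
32918270136924114999 1574694412116321100

[20; 1,9,2,9,1,40] for √437; ℓ=6 ⇒ convergent index 5
step 0: (20, 1)  from 20·(1,0) + (0,1)
…
step 4: (4160, 199)  from 9·(439,21) + (209,10)
step 5: (4599, 220)  from 1·(4160,199) + (439,21)
→ (4599, 220).  Check: 4599²=21150801, 437·220²=21150800, difference 1.
n=2: (4599,220)∘(4599,220) = (4599·4599+437·220·220, 4599·220+220·4599) = (42301601,2023560)
n=3: (42301601,2023560)∘(4599,220) = (4599·42301601+437·220·2023560, 4599·2023560+220·42301601) = (389090121399,18612704660)
n=4: (389090121399,18612704660)∘(4599,220) = (4599·389090121399+437·220·18612704660, 4599·18612704660+220·389090121399) = (3578850894326401,171199655439120)
n=5: (3578850894326401,171199655439120)∘(4599,220) = (4599·3578850894326401+437·220·171199655439120, 4599·171199655439120+220·3578850894326401) = (32918270136924114999,1574694412116321100)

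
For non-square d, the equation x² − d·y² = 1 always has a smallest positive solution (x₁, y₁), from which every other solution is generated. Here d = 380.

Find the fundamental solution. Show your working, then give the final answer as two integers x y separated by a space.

39 2

[19; 2,38] for √380; ℓ=2 ⇒ convergent index 1
a_0=19:  p_0=19·1+0=19,  q_0=19·0+1=1
a_1=2:  p_1=2·19+1=39,  q_1=2·1+0=2
(x₁, y₁) = (39, 2);  39² − 380·2² = 1 ✓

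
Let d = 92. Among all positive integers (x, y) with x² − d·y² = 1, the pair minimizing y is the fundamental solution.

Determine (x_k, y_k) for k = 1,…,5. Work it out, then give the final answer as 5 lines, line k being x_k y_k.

√92 = [9; 1,1,2,4,2,1,1,18, …], period ℓ=8 (even) → k=7
a_0=9:  p_0=9·1+0=9,  q_0=9·0+1=1
a_1=1:  p_1=1·9+1=10,  q_1=1·1+0=1
…
a_3=2:  p_3=2·19+10=48,  q_3=2·2+1=5
a_4=4:  p_4=4·48+19=211,  q_4=4·5+2=22
a_5=2:  p_5=2·211+48=470,  q_5=2·22+5=49
a_6=1:  p_6=1·470+211=681,  q_6=1·49+22=71
a_7=1:  p_7=1·681+470=1151,  q_7=1·71+49=120
fundamental: x₁=1151, y₁=120  (since 1324801 − 92·14400 = 1)
n=2: (1151,120)∘(1151,120) = (1151·1151+92·120·120, 1151·120+120·1151) = (2649601,276240)
n=3: (2649601,276240)∘(1151,120) = (1151·2649601+92·120·276240, 1151·276240+120·2649601) = (6099380351,635904360)
n=4: (6099380351,635904360)∘(1151,120) = (1151·6099380351+92·120·635904360, 1151·635904360+120·6099380351) = (14040770918401,1463851560480)
n=5: (14040770918401,1463851560480)∘(1151,120) = (1151·14040770918401+92·120·1463851560480, 1151·1463851560480+120·14040770918401) = (32321848554778751,3369785656320600)

1151 120
2649601 276240
6099380351 635904360
14040770918401 1463851560480
32321848554778751 3369785656320600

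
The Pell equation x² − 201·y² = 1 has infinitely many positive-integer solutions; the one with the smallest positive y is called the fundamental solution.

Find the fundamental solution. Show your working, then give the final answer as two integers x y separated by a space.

515095 36332

d=201: √d = [14; 5,1,1,1,2,…,1,5,28] (ℓ=14, even), read p_13/q_13
a_0=14:  p_0=14·1+0=14,  q_0=14·0+1=1
a_1=5:  p_1=5·14+1=71,  q_1=5·1+0=5
…
a_5=2:  p_5=2·241+156=638,  q_5=2·17+11=45
…
a_8=1:  p_8=1·7670+879=8549,  q_8=1·541+62=603
a_9=2:  p_9=2·8549+7670=24768,  q_9=2·603+541=1747
a_10=1:  p_10=1·24768+8549=33317,  q_10=1·1747+603=2350
a_11=1:  p_11=1·33317+24768=58085,  q_11=1·2350+1747=4097
a_12=1:  p_12=1·58085+33317=91402,  q_12=1·4097+2350=6447
a_13=5:  p_13=5·91402+58085=515095,  q_13=5·6447+4097=36332
→ (515095, 36332).  Check: 515095²=265322859025, 201·36332²=265322859024, difference 1.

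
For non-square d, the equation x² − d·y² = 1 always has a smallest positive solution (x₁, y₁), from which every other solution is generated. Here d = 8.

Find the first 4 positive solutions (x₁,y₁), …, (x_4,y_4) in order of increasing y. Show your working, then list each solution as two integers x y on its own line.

√8 = [2; 1,4, …], period ℓ=2 (even) → k=1
i=0: a=2 ⇒ p=2, q=1
i=1: a=1 ⇒ p=3, q=1
fundamental: x₁=3, y₁=1  (since 9 − 8·1 = 1)
n=2: (3,1)∘(3,1) = (3·3+8·1·1, 3·1+1·3) = (17,6)
n=3: (17,6)∘(3,1) = (3·17+8·1·6, 3·6+1·17) = (99,35)
n=4: (99,35)∘(3,1) = (3·99+8·1·35, 3·35+1·99) = (577,204)

3 1
17 6
99 35
577 204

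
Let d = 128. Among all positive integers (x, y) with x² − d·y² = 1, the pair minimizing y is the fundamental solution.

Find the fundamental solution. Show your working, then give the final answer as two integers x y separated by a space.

√128 → a₀=11, period (3,5,3,22); ℓ=4 even so k=3
i=0: a=11 ⇒ p=11, q=1
i=1: a=3 ⇒ p=34, q=3
i=2: a=5 ⇒ p=181, q=16
i=3: a=3 ⇒ p=577, q=51
(x₁, y₁) = (577, 51);  577² − 128·51² = 1 ✓

577 51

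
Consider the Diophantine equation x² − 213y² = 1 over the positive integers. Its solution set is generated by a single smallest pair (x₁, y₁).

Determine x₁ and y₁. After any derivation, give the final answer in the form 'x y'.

√213 = [14; 1,1,2,6,1,8,1,6,2,1,1,28, …], period ℓ=12 (even) → k=11
a_0=14:  p_0=14·1+0=14,  q_0=14·0+1=1
…
a_2=1:  p_2=1·15+14=29,  q_2=1·1+1=2
a_3=2:  p_3=2·29+15=73,  q_3=2·2+1=5
a_4=6:  p_4=6·73+29=467,  q_4=6·5+2=32
a_5=1:  p_5=1·467+73=540,  q_5=1·32+5=37
a_6=8:  p_6=8·540+467=4787,  q_6=8·37+32=328
…
a_8=6:  p_8=6·5327+4787=36749,  q_8=6·365+328=2518
a_9=2:  p_9=2·36749+5327=78825,  q_9=2·2518+365=5401
a_10=1:  p_10=1·78825+36749=115574,  q_10=1·5401+2518=7919
a_11=1:  p_11=1·115574+78825=194399,  q_11=1·7919+5401=13320
→ (194399, 13320).  Check: 194399²=37790971201, 213·13320²=37790971200, difference 1.

194399 13320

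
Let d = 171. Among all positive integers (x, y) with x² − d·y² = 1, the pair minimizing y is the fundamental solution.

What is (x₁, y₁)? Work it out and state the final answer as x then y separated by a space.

√171 = [13; 13,26, …], period ℓ=2 (even) → k=1
step 0: (13, 1)  from 13·(1,0) + (0,1)
step 1: (170, 13)  from 13·(13,1) + (1,0)
(x₁, y₁) = (170, 13);  170² − 171·13² = 1 ✓

170 13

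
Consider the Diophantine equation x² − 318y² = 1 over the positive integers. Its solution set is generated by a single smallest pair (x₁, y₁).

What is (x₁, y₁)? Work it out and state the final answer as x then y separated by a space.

107 6

d=318: √d = [17; 1,4,1,34] (ℓ=4, even), read p_3/q_3
a_0=17:  p_0=17·1+0=17,  q_0=17·0+1=1
…
a_2=4:  p_2=4·18+17=89,  q_2=4·1+1=5
a_3=1:  p_3=1·89+18=107,  q_3=1·5+1=6
→ (107, 6).  Check: 107²=11449, 318·6²=11448, difference 1.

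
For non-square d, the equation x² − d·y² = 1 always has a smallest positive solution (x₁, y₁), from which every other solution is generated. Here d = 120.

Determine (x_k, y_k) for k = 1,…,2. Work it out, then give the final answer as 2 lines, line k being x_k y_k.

√120 = [10; 1,20, …], period ℓ=2 (even) → k=1
k=0  a_k=10  p_k/q_k = 10/1
k=1  a_k=1  p_k/q_k = 11/1
(x₁, y₁) = (11, 1);  11² − 120·1² = 1 ✓
(11+1√120)^2 = 241 + 22√120

11 1
241 22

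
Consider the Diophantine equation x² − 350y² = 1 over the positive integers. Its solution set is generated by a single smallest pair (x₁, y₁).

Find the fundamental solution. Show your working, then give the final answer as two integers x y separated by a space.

d=350: √d = [18; 1,2,2,2,1,36] (ℓ=6, even), read p_5/q_5
i=0: a=18 ⇒ p=18, q=1
i=1: a=1 ⇒ p=19, q=1
i=2: a=2 ⇒ p=56, q=3
i=3: a=2 ⇒ p=131, q=7
i=4: a=2 ⇒ p=318, q=17
i=5: a=1 ⇒ p=449, q=24
(x₁, y₁) = (449, 24);  449² − 350·24² = 1 ✓

449 24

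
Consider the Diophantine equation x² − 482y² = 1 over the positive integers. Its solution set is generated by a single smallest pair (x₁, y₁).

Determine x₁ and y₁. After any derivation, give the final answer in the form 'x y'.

483 22

[21; 1,20,1,42] for √482; ℓ=4 ⇒ convergent index 3
step 0: (21, 1)  from 21·(1,0) + (0,1)
…
step 2: (461, 21)  from 20·(22,1) + (21,1)
step 3: (483, 22)  from 1·(461,21) + (22,1)
(x₁, y₁) = (483, 22);  483² − 482·22² = 1 ✓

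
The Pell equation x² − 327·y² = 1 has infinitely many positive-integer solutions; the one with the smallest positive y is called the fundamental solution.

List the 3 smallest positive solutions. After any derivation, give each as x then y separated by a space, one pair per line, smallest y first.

217 12
94177 5208
40872601 2260260

√327 = [18; 12,36, …], period ℓ=2 (even) → k=1
a_0=18:  p_0=18·1+0=18,  q_0=18·0+1=1
a_1=12:  p_1=12·18+1=217,  q_1=12·1+0=12
(x₁, y₁) = (217, 12);  217² − 327·12² = 1 ✓
(x_2, y_2) = (217·217 + 327·12·12, 217·12 + 12·217) = (94177, 5208)
(x_3, y_3) = (217·94177 + 327·12·5208, 217·5208 + 12·94177) = (40872601, 2260260)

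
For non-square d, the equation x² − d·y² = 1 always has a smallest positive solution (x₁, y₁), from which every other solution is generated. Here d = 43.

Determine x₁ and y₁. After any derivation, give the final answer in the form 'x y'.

√43 → a₀=6, period (1,1,3,1,5,1,3,1,1,12); ℓ=10 even so k=9
k=0  a_k=6  p_k/q_k = 6/1
…
k=2  a_k=1  p_k/q_k = 13/2
…
k=4  a_k=1  p_k/q_k = 59/9
…
k=8  a_k=1  p_k/q_k = 1941/296
k=9  a_k=1  p_k/q_k = 3482/531
fundamental: x₁=3482, y₁=531  (since 12124324 − 43·281961 = 1)

3482 531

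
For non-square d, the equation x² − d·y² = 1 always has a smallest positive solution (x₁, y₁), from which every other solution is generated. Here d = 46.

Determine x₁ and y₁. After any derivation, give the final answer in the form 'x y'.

d=46: √d = [6; 1,3,1,1,2,6,2,1,1,3,1,12] (ℓ=12, even), read p_11/q_11
k=0  a_k=6  p_k/q_k = 6/1
…
k=4  a_k=1  p_k/q_k = 61/9
k=5  a_k=2  p_k/q_k = 156/23
k=6  a_k=6  p_k/q_k = 997/147
k=7  a_k=2  p_k/q_k = 2150/317
…
k=9  a_k=1  p_k/q_k = 5297/781
k=10  a_k=3  p_k/q_k = 19038/2807
k=11  a_k=1  p_k/q_k = 24335/3588
→ (24335, 3588).  Check: 24335²=592192225, 46·3588²=592192224, difference 1.

24335 3588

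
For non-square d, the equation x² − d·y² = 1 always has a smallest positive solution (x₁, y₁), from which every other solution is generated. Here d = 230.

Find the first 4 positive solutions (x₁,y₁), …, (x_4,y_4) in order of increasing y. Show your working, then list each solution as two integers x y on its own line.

d=230: √d = [15; 6,30] (ℓ=2, even), read p_1/q_1
i=0: a=15 ⇒ p=15, q=1
i=1: a=6 ⇒ p=91, q=6
(x₁, y₁) = (91, 6);  91² − 230·6² = 1 ✓
(x_2, y_2) = (91·91 + 230·6·6, 91·6 + 6·91) = (16561, 1092)
(x_3, y_3) = (91·16561 + 230·6·1092, 91·1092 + 6·16561) = (3014011, 198738)
(x_4, y_4) = (91·3014011 + 230·6·198738, 91·198738 + 6·3014011) = (548533441, 36169224)

91 6
16561 1092
3014011 198738
548533441 36169224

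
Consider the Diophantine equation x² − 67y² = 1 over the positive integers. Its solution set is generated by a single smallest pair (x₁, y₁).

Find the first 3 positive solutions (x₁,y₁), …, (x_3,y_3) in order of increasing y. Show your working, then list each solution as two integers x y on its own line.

[8; 5,2,1,1,7,1,1,2,5,16] for √67; ℓ=10 ⇒ convergent index 9
i=0: a=8 ⇒ p=8, q=1
i=1: a=5 ⇒ p=41, q=5
i=2: a=2 ⇒ p=90, q=11
i=3: a=1 ⇒ p=131, q=16
i=4: a=1 ⇒ p=221, q=27
i=5: a=7 ⇒ p=1678, q=205
…
i=7: a=1 ⇒ p=3577, q=437
i=8: a=2 ⇒ p=9053, q=1106
i=9: a=5 ⇒ p=48842, q=5967
fundamental: x₁=48842, y₁=5967  (since 2385540964 − 67·35605089 = 1)
(x_2, y_2) = (48842·48842 + 67·5967·5967, 48842·5967 + 5967·48842) = (4771081927, 582880428)
(x_3, y_3) = (48842·4771081927 + 67·5967·582880428, 48842·582880428 + 5967·4771081927) = (466058366908226, 56938091722785)

48842 5967
4771081927 582880428
466058366908226 56938091722785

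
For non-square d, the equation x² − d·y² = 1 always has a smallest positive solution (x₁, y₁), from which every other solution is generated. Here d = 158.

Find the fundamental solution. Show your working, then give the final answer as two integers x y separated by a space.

d=158: √d = [12; 1,1,3,12,3,1,1,24] (ℓ=8, even), read p_7/q_7
k=0  a_k=12  p_k/q_k = 12/1
k=1  a_k=1  p_k/q_k = 13/1
k=2  a_k=1  p_k/q_k = 25/2
k=3  a_k=3  p_k/q_k = 88/7
…
k=5  a_k=3  p_k/q_k = 3331/265
k=6  a_k=1  p_k/q_k = 4412/351
k=7  a_k=1  p_k/q_k = 7743/616
→ (7743, 616).  Check: 7743²=59954049, 158·616²=59954048, difference 1.

7743 616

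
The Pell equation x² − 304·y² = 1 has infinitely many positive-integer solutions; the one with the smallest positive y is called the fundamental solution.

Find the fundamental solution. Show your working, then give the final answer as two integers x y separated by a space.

57799 3315

√304 = [17; 2,3,2,1,1,1,1,1,2,3,2,34, …], period ℓ=12 (even) → k=11
k=0  a_k=17  p_k/q_k = 17/1
k=1  a_k=2  p_k/q_k = 35/2
k=2  a_k=3  p_k/q_k = 122/7
k=3  a_k=2  p_k/q_k = 279/16
…
k=8  a_k=1  p_k/q_k = 2842/163
…
k=10  a_k=3  p_k/q_k = 25177/1444
k=11  a_k=2  p_k/q_k = 57799/3315
fundamental: x₁=57799, y₁=3315  (since 3340724401 − 304·10989225 = 1)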